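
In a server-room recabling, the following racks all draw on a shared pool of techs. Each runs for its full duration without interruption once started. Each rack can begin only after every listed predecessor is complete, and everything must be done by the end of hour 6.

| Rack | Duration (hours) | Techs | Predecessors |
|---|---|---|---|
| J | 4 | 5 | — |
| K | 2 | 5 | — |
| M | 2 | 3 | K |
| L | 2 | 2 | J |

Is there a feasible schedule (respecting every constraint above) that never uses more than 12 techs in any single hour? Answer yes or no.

Schedule J@1, K@1, M@3, L@5: h1:10  h2:10  h3:8  h4:8  h5:2  h6:2 — peak 10 ≤ 12.

yes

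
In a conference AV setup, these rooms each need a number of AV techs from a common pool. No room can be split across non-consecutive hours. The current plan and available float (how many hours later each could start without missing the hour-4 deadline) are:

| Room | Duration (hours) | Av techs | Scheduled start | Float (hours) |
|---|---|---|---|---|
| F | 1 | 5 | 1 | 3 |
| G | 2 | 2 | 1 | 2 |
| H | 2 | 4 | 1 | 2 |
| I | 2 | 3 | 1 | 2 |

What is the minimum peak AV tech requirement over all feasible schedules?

7

Early-start (F@1, G@1, H@1, I@1) gives peak 14: h1:14  h2:9  h3:0  h4:0.
Shift H→2, I→3.
Schedule F@1, G@1, H@2, I@3: h1:7  h2:6  h3:7  h4:3 — peak 7.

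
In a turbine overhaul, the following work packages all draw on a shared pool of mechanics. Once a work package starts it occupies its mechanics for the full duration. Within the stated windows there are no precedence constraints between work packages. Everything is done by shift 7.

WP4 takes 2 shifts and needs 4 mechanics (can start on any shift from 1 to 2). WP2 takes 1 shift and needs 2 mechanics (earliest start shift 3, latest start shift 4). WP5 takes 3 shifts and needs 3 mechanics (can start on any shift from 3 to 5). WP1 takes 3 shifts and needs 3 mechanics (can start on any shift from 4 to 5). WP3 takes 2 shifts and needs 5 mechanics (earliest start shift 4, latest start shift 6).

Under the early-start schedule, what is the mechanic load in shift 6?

At early start, shift 6 has: WP1.
Demand: 3 = 3.

3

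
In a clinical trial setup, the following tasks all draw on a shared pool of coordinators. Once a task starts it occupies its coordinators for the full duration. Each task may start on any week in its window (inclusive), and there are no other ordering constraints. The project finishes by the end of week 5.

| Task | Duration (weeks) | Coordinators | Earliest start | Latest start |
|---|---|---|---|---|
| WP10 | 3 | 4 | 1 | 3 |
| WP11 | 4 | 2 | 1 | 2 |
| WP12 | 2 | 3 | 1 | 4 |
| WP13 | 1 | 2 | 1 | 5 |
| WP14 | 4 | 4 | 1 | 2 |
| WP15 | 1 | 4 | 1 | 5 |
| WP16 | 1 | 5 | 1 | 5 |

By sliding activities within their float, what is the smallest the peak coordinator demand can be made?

Early-start (WP10@1, WP11@1, WP12@1, WP13@1, WP14@1, WP15@1, WP16@1) gives peak 24: w1:24  w2:13  w3:10  w4:6  w5:0.
Shift WP12→4, WP13→4, WP14→2, WP15→5.
Schedule WP10@1, WP11@1, WP12@4, WP13@4, WP14@2, WP15@5, WP16@1: w1:11  w2:10  w3:10  w4:11  w5:11 — peak 11.
Total coordinator-weeks = 53 over 5 weeks ⇒ peak ≥ ⌈53/5⌉ = 11, so 11 is optimal.

11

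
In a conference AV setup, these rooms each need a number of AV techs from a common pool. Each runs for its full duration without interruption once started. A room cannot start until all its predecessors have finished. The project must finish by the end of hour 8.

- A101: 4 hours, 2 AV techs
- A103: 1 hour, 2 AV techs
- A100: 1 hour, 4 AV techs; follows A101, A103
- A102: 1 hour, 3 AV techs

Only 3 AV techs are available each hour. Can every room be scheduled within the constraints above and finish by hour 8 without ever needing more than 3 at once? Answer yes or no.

no

The minimum achievable peak is 4; 3 < 4, so no feasible schedule stays within the cap.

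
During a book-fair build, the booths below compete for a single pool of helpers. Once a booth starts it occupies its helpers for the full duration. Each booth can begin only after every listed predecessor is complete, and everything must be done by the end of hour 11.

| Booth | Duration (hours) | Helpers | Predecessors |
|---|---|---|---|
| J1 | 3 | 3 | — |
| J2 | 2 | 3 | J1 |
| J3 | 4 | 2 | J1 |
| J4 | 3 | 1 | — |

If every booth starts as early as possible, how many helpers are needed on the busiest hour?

Early-start schedule: J1@1, J2@4, J3@4, J4@1.
Load per hour: hour 1: 4, hour 2: 4, hour 3: 4, hour 4: 5, hour 5: 5, hour 6: 2, hour 7: 2, hour 8: 0, hour 9: 0, hour 10: 0, hour 11: 0.
Peak is 5.

5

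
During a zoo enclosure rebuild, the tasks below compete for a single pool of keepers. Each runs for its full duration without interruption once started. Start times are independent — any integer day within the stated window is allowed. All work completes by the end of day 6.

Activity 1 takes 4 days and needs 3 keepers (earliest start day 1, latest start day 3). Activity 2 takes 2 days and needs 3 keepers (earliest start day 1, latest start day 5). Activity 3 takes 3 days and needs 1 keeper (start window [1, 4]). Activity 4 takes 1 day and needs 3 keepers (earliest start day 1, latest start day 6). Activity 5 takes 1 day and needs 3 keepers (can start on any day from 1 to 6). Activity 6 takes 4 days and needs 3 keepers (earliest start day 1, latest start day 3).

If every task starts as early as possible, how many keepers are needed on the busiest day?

16

Early-start schedule: Activity 1@1, Activity 2@1, Activity 3@1, Activity 4@1, Activity 5@1, Activity 6@1.
Load per day: day 1: 16, day 2: 10, day 3: 7, day 4: 6, day 5: 0, day 6: 0.
Peak is 16.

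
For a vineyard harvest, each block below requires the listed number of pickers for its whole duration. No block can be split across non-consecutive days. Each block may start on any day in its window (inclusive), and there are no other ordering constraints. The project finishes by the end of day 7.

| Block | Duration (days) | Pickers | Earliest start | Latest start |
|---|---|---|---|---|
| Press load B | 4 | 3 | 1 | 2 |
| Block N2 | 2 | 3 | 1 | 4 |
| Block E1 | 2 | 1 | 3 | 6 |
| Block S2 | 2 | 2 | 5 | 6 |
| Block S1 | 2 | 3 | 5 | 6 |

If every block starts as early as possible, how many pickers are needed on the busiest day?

6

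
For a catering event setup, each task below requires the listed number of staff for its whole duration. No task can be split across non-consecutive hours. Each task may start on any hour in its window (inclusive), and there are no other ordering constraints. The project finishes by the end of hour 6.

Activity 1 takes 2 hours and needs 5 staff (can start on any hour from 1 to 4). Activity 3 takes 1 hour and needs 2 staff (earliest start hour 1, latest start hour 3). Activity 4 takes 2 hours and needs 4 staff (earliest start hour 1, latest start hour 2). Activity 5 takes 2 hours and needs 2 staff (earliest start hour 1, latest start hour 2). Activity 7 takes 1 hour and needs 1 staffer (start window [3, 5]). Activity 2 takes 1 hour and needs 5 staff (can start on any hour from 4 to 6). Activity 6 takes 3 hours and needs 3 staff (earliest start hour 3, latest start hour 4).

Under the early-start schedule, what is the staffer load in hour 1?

At early start, hour 1 has: Activity 1, Activity 3, Activity 4, Activity 5.
Demand: 5 + 2 + 4 + 2 = 13.

13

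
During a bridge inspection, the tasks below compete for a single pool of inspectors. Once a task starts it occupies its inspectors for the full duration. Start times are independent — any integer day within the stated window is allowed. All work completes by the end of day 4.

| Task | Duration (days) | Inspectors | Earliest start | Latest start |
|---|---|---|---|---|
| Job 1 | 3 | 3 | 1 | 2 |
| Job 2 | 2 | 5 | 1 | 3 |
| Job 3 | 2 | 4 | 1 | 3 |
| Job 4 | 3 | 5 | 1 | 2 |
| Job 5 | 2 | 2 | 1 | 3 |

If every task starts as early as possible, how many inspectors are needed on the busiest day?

19

Early-start schedule: Job 1@1, Job 2@1, Job 3@1, Job 4@1, Job 5@1.
Load per day: day 1: 19, day 2: 19, day 3: 8, day 4: 0.
Peak is 19.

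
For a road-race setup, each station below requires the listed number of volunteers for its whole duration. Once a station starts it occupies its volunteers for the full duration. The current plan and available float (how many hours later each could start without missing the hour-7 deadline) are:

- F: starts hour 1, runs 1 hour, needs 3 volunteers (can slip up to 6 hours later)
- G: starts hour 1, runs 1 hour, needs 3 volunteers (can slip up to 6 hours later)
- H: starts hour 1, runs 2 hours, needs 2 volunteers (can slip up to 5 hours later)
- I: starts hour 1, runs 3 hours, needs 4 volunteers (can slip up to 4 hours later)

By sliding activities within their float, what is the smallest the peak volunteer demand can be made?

4

Early-start (F@1, G@1, H@1, I@1) gives peak 12: h1:12  h2:6  h3:4  h4:0  h5:0  h6:0  h7:0.
Shift G→2, H→3, I→5.
Schedule F@1, G@2, H@3, I@5: h1:3  h2:3  h3:2  h4:2  h5:4  h6:4  h7:4 — peak 4.
Total volunteer-hours = 22 over 7 hours ⇒ peak ≥ ⌈22/7⌉ = 4, so 4 is optimal.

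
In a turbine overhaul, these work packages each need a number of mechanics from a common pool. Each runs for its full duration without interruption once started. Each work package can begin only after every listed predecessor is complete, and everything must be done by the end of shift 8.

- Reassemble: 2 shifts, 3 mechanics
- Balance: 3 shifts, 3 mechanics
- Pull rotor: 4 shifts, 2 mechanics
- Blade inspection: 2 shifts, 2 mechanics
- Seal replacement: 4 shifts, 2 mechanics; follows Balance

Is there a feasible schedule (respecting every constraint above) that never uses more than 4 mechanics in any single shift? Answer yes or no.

no

Total mechanic-shifts = 35; over 8 shifts the average is 35/8 > 4, so some shift must exceed 4.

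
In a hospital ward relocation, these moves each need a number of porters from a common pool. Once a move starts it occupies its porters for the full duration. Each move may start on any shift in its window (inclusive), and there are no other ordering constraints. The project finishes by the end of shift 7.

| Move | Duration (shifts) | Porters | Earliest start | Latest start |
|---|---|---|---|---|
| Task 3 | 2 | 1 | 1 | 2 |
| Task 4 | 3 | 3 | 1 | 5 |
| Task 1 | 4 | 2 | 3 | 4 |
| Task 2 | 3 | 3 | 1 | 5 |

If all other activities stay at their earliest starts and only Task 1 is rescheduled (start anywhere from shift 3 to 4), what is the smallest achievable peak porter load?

7

Task 1@3: s1:7  s2:7  s3:8  s4:2  s5:2  s6:2  s7:0 → peak 8
Task 1@4: s1:7  s2:7  s3:6  s4:2  s5:2  s6:2  s7:2 → peak 7
Best is Task 1@4, peak 7.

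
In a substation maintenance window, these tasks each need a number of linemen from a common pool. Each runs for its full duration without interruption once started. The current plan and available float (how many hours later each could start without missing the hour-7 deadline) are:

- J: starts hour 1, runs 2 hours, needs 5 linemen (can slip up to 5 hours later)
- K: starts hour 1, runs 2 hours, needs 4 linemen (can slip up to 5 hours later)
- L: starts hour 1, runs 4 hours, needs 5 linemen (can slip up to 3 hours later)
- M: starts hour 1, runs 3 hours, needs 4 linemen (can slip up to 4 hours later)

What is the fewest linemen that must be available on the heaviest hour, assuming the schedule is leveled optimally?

Early-start (J@1, K@1, L@1, M@1) gives peak 18: h1:18  h2:18  h3:9  h4:5  h5:0  h6:0  h7:0.
Shift L→3, M→3.
Schedule J@1, K@1, L@3, M@3: h1:9  h2:9  h3:9  h4:9  h5:9  h6:5  h7:0 — peak 9.

9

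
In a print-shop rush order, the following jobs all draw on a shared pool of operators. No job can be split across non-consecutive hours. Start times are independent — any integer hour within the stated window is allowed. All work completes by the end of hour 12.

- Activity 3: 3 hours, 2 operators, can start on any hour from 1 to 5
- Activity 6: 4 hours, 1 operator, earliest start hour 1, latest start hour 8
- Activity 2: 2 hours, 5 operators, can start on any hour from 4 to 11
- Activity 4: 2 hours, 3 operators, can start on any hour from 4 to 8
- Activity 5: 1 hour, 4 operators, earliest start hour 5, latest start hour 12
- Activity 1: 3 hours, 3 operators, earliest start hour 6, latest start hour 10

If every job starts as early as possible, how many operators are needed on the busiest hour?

12

Early-start schedule: Activity 3@1, Activity 6@1, Activity 2@4, Activity 4@4, Activity 5@5, Activity 1@6.
Load per hour: hour 1: 3, hour 2: 3, hour 3: 3, hour 4: 9, hour 5: 12, hour 6: 3, hour 7: 3, hour 8: 3, hour 9: 0, hour 10: 0, hour 11: 0, hour 12: 0.
Peak is 12.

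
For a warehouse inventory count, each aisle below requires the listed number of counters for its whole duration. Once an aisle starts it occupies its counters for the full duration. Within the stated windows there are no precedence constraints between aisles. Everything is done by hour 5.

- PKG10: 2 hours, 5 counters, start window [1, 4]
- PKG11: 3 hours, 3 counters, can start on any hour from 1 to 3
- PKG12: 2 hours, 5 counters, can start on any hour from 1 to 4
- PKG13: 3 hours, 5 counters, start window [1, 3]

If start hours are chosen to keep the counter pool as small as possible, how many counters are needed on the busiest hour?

10

Early-start (PKG10@1, PKG11@1, PKG12@1, PKG13@1) gives peak 18: h1:18  h2:18  h3:8  h4:0  h5:0.
Shift PKG12→4, PKG13→3.
Schedule PKG10@1, PKG11@1, PKG12@4, PKG13@3: h1:8  h2:8  h3:8  h4:10  h5:10 — peak 10.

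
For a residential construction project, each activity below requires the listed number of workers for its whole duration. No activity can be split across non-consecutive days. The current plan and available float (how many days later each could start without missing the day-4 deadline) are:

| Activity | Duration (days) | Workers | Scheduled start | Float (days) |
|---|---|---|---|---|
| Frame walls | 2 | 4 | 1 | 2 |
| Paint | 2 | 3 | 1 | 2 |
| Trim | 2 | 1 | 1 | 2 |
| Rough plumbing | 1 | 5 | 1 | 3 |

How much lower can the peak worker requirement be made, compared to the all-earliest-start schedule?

6

Early-start peak: d1:13  d2:8  d3:0  d4:0 ⇒ 13.
Leveled (Frame walls@1, Paint@1, Trim@3, Rough plumbing@3): d1:7  d2:7  d3:6  d4:1 ⇒ 7.
Reduction 13 − 7 = 6.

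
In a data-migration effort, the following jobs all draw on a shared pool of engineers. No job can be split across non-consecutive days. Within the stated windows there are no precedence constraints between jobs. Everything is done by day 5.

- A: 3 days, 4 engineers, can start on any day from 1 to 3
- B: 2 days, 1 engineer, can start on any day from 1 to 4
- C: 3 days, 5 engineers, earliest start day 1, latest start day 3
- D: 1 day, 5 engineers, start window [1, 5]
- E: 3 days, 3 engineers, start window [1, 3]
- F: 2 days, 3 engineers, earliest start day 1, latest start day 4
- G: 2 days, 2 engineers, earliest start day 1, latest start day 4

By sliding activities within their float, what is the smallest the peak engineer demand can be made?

12

Early-start (A@1, B@1, C@1, D@1, E@1, F@1, G@1) gives peak 23: d1:23  d2:18  d3:12  d4:0  d5:0.
Shift D→4, E→3, F→4.
Schedule A@1, B@1, C@1, D@4, E@3, F@4, G@1: d1:12  d2:12  d3:12  d4:11  d5:6 — peak 12.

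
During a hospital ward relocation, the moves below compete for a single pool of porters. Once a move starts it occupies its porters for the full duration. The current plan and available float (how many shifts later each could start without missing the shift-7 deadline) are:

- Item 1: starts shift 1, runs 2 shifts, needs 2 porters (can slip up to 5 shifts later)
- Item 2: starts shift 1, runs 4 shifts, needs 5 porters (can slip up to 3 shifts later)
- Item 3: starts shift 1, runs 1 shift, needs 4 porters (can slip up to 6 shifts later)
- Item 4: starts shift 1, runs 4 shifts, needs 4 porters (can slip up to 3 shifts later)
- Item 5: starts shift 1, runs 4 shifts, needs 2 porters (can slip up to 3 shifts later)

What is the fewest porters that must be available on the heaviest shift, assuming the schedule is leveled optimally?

Early-start (Item 1@1, Item 2@1, Item 3@1, Item 4@1, Item 5@1) gives peak 17: s1:17  s2:13  s3:11  s4:11  s5:0  s6:0  s7:0.
Shift Item 4→2, Item 5→3.
Schedule Item 1@1, Item 2@1, Item 3@1, Item 4@2, Item 5@3: s1:11  s2:11  s3:11  s4:11  s5:6  s6:2  s7:0 — peak 11.

11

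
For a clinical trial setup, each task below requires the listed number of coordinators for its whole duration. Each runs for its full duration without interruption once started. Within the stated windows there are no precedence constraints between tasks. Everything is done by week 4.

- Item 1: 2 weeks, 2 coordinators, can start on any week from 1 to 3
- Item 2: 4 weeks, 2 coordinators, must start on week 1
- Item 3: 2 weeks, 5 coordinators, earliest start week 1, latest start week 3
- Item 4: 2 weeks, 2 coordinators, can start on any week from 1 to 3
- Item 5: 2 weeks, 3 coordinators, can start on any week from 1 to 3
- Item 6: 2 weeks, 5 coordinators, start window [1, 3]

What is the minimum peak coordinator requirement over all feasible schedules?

11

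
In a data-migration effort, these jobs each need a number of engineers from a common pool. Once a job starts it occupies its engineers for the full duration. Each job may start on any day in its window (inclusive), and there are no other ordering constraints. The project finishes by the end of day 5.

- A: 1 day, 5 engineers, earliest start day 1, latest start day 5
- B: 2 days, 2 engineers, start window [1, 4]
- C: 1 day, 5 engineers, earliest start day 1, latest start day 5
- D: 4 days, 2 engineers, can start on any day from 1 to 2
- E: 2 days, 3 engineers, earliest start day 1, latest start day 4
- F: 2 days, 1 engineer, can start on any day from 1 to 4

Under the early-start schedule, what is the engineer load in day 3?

2

At early start, day 3 has: D.
Demand: 2 = 2.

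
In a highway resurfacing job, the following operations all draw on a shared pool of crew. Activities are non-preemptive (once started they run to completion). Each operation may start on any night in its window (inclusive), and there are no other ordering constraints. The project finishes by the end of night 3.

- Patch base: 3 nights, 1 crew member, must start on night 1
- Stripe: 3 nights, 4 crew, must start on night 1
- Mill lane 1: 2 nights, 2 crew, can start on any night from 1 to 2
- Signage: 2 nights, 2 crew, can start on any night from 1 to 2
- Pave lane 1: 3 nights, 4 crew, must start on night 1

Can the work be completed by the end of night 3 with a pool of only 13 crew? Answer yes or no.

yes

Schedule Patch base@1, Stripe@1, Mill lane 1@1, Signage@1, Pave lane 1@1: n1:13  n2:13  n3:9 — peak 13 ≤ 13.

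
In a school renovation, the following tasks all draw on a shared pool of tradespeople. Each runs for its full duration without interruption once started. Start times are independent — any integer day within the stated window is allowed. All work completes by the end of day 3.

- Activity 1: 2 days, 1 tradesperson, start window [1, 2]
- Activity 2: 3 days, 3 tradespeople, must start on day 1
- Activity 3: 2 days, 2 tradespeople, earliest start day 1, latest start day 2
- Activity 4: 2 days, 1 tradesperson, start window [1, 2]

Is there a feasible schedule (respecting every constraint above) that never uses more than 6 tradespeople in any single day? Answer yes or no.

The minimum achievable peak is 7; 6 < 7, so no feasible schedule stays within the cap.

no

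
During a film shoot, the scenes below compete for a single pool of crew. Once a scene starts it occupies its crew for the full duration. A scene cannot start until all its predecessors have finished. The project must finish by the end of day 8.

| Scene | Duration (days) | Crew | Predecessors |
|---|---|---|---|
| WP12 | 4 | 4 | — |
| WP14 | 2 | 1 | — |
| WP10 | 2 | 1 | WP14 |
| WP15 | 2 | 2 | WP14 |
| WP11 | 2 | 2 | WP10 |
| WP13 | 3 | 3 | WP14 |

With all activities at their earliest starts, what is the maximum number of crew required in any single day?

10

Early-start schedule: WP12@1, WP14@1, WP10@3, WP15@3, WP11@5, WP13@3.
Load per day: day 1: 5, day 2: 5, day 3: 10, day 4: 10, day 5: 5, day 6: 2, day 7: 0, day 8: 0.
Peak is 10.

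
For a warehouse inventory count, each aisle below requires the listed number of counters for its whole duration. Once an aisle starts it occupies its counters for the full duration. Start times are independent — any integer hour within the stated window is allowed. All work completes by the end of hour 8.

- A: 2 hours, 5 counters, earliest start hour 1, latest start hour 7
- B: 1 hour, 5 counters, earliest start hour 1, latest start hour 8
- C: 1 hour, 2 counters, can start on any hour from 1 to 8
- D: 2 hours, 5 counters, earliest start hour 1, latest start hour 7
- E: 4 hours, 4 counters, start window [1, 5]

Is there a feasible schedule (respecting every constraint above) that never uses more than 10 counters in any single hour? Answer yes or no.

yes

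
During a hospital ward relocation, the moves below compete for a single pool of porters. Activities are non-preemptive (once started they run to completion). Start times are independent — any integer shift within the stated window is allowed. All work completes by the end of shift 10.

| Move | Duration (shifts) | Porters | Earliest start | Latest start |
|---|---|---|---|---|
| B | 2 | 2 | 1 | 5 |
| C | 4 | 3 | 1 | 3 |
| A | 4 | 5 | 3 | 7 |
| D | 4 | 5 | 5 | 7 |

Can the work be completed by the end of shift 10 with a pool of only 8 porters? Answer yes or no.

Schedule B@1, C@1, A@3, D@7: s1:5  s2:5  s3:8  s4:8  s5:5  s6:5  s7:5  s8:5  s9:5  s10:5 — peak 8 ≤ 8.

yes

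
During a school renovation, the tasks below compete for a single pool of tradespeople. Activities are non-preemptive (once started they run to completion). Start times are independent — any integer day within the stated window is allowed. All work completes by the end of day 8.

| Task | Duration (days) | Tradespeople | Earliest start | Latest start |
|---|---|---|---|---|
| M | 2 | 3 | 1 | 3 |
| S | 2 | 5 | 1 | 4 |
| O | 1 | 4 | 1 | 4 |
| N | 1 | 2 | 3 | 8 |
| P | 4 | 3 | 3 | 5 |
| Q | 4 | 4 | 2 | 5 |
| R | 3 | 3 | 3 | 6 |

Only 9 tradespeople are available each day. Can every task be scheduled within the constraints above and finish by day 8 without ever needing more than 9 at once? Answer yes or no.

Schedule M@1, S@3, O@1, N@5, P@5, Q@2, R@6: d1:7  d2:7  d3:9  d4:9  d5:9  d6:6  d7:6  d8:6 — peak 9 ≤ 9.

yes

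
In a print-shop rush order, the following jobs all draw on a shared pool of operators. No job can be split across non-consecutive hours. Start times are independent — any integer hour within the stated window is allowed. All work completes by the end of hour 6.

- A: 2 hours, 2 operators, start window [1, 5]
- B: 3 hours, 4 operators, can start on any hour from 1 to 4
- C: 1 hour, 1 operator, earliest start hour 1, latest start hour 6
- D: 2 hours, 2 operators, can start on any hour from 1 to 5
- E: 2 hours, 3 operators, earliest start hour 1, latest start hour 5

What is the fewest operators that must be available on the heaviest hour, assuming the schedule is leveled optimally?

6

Early-start (A@1, B@1, C@1, D@1, E@1) gives peak 12: h1:12  h2:11  h3:4  h4:0  h5:0  h6:0.
Shift C→3, D→4, E→4.
Schedule A@1, B@1, C@3, D@4, E@4: h1:6  h2:6  h3:5  h4:5  h5:5  h6:0 — peak 6.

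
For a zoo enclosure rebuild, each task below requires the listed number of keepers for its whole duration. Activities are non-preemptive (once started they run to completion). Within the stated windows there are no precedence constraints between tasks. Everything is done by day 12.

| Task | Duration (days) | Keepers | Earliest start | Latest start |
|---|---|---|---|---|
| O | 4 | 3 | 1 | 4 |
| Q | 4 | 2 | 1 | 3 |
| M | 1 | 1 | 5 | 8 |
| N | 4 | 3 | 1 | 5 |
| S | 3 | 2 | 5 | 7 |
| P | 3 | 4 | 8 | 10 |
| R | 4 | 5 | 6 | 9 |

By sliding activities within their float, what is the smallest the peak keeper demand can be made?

Early-start (O@1, Q@1, M@5, N@1, S@5, P@8, R@6) gives peak 9: d1:8  d2:8  d3:8  d4:8  d5:3  d6:7  d7:7  d8:9  d9:9  d10:4  d11:0  d12:0.
Shift P→10.
Schedule O@1, Q@1, M@5, N@1, S@5, P@10, R@6: d1:8  d2:8  d3:8  d4:8  d5:3  d6:7  d7:7  d8:5  d9:5  d10:4  d11:4  d12:4 — peak 8.

8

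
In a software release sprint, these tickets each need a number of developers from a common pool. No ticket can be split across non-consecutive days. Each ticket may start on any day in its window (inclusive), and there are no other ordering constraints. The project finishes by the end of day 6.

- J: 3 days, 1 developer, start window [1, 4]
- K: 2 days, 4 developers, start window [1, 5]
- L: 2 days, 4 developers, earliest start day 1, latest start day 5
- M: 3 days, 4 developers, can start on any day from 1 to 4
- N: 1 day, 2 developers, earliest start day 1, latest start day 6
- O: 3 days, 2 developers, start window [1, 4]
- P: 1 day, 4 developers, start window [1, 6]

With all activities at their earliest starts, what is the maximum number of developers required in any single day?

Early-start schedule: J@1, K@1, L@1, M@1, N@1, O@1, P@1.
Load per day: day 1: 21, day 2: 15, day 3: 7, day 4: 0, day 5: 0, day 6: 0.
Peak is 21.

21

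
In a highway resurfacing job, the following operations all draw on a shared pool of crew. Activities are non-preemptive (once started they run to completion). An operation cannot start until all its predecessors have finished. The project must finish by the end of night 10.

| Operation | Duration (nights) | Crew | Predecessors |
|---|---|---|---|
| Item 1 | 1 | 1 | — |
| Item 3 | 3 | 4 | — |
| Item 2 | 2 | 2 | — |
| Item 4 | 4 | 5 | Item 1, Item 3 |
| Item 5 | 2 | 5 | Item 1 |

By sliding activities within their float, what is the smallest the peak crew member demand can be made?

6

Early-start (Item 1@1, Item 3@1, Item 2@1, Item 4@4, Item 5@2) gives peak 11: n1:7  n2:11  n3:9  n4:5  n5:5  n6:5  n7:5  n8:0  n9:0  n10:0.
Shift Item 2→2, Item 5→8.
Schedule Item 1@1, Item 3@1, Item 2@2, Item 4@4, Item 5@8: n1:5  n2:6  n3:6  n4:5  n5:5  n6:5  n7:5  n8:5  n9:5  n10:0 — peak 6.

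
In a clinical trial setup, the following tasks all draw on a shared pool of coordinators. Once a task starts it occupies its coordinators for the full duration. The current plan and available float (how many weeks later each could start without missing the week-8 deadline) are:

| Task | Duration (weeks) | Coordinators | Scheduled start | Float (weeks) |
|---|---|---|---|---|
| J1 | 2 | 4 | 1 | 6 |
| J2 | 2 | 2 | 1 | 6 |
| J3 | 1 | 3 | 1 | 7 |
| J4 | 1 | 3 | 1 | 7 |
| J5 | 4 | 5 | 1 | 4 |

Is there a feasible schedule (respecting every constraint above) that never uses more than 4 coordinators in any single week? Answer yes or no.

Total coordinator-weeks = 38; over 8 weeks the average is 38/8 > 4, so some week must exceed 4.

no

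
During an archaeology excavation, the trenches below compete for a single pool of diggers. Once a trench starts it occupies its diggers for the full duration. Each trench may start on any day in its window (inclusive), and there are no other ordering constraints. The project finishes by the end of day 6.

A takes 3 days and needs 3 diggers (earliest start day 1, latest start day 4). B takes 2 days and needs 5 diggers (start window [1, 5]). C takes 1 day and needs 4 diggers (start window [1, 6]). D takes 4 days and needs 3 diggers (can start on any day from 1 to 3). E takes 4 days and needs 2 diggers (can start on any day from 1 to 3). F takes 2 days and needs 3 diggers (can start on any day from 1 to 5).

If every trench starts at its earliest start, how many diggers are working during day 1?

20

At early start, day 1 has: A, B, C, D, E, F.
Demand: 3 + 5 + 4 + 3 + 2 + 3 = 20.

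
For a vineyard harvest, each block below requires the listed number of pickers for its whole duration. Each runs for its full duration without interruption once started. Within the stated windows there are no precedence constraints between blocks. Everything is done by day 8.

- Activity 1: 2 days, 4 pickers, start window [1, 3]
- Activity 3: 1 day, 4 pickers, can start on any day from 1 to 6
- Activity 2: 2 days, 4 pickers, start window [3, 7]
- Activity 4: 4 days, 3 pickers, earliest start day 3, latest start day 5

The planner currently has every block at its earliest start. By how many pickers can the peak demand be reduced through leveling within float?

Early-start peak: d1:8  d2:4  d3:7  d4:7  d5:3  d6:3  d7:0  d8:0 ⇒ 8.
Leveled (Activity 1@1, Activity 3@3, Activity 2@4, Activity 4@3): d1:4  d2:4  d3:7  d4:7  d5:7  d6:3  d7:0  d8:0 ⇒ 7.
Reduction 8 − 7 = 1.

1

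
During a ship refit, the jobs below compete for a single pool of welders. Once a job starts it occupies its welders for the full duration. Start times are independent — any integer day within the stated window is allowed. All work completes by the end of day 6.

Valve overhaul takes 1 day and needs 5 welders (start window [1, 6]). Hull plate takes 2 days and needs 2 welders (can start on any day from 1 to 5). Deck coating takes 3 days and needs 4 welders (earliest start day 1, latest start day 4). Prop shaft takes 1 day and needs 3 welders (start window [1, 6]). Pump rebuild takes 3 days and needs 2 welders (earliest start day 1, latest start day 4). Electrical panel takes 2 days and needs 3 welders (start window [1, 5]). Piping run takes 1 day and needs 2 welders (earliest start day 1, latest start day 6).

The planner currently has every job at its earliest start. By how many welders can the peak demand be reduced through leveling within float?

14

Early-start peak: d1:21  d2:11  d3:6  d4:0  d5:0  d6:0 ⇒ 21.
Leveled (Valve overhaul@1, Hull plate@1, Deck coating@2, Prop shaft@3, Pump rebuild@4, Electrical panel@5, Piping run@5): d1:7  d2:6  d3:7  d4:6  d5:7  d6:5 ⇒ 7.
Reduction 21 − 7 = 14.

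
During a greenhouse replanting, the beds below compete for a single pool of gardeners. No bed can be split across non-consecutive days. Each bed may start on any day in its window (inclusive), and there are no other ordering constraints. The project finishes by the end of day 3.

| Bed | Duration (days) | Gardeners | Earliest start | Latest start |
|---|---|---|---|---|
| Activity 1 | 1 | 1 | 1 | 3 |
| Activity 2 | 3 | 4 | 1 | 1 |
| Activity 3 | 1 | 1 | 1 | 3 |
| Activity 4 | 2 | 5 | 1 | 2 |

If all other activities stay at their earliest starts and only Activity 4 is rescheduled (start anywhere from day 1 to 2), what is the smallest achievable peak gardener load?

Activity 4@1: d1:11  d2:9  d3:4 → peak 11
Activity 4@2: d1:6  d2:9  d3:9 → peak 9
Best is Activity 4@2, peak 9.

9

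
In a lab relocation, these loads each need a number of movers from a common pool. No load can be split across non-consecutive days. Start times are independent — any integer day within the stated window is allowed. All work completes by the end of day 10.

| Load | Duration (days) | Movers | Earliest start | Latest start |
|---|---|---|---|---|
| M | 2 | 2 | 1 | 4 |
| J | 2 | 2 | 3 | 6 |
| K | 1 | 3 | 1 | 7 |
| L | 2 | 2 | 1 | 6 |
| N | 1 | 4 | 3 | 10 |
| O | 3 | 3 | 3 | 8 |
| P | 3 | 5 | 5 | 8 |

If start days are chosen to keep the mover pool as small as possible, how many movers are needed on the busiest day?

5

Early-start (M@1, J@3, K@1, L@1, N@3, O@3, P@5) gives peak 9: d1:7  d2:4  d3:9  d4:5  d5:8  d6:5  d7:5  d8:0  d9:0  d10:0.
Shift L→2, N→7, O→4, P→8.
Schedule M@1, J@3, K@1, L@2, N@7, O@4, P@8: d1:5  d2:4  d3:4  d4:5  d5:3  d6:3  d7:4  d8:5  d9:5  d10:5 — peak 5.
Total mover-days = 43 over 10 days ⇒ peak ≥ ⌈43/10⌉ = 5, so 5 is optimal.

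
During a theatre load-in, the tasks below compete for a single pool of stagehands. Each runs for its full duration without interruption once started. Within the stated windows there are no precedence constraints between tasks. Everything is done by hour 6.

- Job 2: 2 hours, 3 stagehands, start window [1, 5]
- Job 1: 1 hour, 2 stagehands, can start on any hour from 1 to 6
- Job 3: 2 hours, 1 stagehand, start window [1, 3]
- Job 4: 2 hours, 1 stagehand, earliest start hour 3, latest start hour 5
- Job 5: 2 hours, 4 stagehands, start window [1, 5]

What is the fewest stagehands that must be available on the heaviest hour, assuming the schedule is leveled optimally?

4

Early-start (Job 2@1, Job 1@1, Job 3@1, Job 4@3, Job 5@1) gives peak 10: h1:10  h2:8  h3:1  h4:1  h5:0  h6:0.
Shift Job 1→3, Job 5→5.
Schedule Job 2@1, Job 1@3, Job 3@1, Job 4@3, Job 5@5: h1:4  h2:4  h3:3  h4:1  h5:4  h6:4 — peak 4.
Total stagehand-hours = 20 over 6 hours ⇒ peak ≥ ⌈20/6⌉ = 4, so 4 is optimal.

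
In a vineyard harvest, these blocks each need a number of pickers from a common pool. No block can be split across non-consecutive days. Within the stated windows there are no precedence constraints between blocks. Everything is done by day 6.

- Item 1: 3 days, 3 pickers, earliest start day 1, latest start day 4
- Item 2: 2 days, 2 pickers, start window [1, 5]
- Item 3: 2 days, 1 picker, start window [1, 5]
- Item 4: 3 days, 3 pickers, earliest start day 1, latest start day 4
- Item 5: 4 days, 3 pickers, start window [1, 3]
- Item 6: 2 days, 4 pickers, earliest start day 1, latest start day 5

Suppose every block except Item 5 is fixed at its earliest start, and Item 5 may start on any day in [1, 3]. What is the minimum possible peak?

13

Item 5@1: d1:16  d2:16  d3:9  d4:3  d5:0  d6:0 → peak 16
Item 5@2: d1:13  d2:16  d3:9  d4:3  d5:3  d6:0 → peak 16
Item 5@3: d1:13  d2:13  d3:9  d4:3  d5:3  d6:3 → peak 13
Best is Item 5@3, peak 13.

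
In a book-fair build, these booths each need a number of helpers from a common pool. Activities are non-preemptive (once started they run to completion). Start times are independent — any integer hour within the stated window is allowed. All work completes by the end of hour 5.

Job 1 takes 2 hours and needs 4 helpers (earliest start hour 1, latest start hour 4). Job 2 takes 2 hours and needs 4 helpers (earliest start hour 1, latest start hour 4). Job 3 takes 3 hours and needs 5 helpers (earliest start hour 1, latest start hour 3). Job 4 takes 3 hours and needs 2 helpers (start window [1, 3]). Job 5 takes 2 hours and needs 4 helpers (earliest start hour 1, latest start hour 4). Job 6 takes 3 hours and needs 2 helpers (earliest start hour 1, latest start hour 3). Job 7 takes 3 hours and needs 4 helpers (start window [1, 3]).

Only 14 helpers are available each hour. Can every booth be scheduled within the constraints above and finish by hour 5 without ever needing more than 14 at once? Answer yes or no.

Schedule Job 1@1, Job 2@1, Job 3@1, Job 4@3, Job 5@4, Job 6@3, Job 7@3: h1:13  h2:13  h3:13  h4:12  h5:12 — peak 13 ≤ 14.

yes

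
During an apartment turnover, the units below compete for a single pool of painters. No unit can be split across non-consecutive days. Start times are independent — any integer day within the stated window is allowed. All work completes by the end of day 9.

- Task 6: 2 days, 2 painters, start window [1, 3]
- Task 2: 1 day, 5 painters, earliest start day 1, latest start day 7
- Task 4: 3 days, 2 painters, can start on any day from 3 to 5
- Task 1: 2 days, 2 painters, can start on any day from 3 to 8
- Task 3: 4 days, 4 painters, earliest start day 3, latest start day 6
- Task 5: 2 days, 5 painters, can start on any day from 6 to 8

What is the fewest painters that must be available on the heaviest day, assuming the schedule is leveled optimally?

6

Early-start (Task 6@1, Task 2@1, Task 4@3, Task 1@3, Task 3@3, Task 5@6) gives peak 9: d1:7  d2:2  d3:8  d4:8  d5:6  d6:9  d7:5  d8:0  d9:0.
Shift Task 6→2, Task 1→6, Task 3→4, Task 5→8.
Schedule Task 6@2, Task 2@1, Task 4@3, Task 1@6, Task 3@4, Task 5@8: d1:5  d2:2  d3:4  d4:6  d5:6  d6:6  d7:6  d8:5  d9:5 — peak 6.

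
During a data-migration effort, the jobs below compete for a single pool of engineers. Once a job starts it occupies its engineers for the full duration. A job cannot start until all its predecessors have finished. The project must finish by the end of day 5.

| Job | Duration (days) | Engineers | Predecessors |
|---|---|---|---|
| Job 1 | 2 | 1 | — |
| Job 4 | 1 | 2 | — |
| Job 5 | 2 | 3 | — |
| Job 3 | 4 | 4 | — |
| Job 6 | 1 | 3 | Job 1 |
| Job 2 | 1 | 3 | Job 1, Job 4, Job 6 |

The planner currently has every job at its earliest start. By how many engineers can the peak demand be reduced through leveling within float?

Early-start peak: d1:10  d2:8  d3:7  d4:7  d5:0 ⇒ 10.
Leveled (Job 1@1, Job 4@1, Job 5@4, Job 3@1, Job 6@3, Job 2@5): d1:7  d2:5  d3:7  d4:7  d5:6 ⇒ 7.
Reduction 10 − 7 = 3.

3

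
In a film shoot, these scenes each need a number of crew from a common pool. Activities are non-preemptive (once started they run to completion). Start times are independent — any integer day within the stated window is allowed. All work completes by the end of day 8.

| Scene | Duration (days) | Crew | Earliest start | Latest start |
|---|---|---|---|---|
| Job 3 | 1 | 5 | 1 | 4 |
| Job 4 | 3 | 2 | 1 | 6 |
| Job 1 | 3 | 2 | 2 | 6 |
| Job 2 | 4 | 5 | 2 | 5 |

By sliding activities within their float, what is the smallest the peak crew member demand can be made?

Early-start (Job 3@1, Job 4@1, Job 1@2, Job 2@2) gives peak 9: d1:7  d2:9  d3:9  d4:7  d5:5  d6:0  d7:0  d8:0.
Shift Job 4→2, Job 2→5.
Schedule Job 3@1, Job 4@2, Job 1@2, Job 2@5: d1:5  d2:4  d3:4  d4:4  d5:5  d6:5  d7:5  d8:5 — peak 5.
Total crew member-days = 37 over 8 days ⇒ peak ≥ ⌈37/8⌉ = 5, so 5 is optimal.

5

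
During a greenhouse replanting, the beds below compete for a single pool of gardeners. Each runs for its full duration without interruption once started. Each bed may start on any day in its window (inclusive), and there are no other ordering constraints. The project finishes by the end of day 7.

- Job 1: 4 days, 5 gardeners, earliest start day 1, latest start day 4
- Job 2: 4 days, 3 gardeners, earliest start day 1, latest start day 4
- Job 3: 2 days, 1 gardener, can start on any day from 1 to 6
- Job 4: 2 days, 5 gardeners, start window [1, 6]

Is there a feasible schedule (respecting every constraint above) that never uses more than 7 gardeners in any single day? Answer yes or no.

The minimum achievable peak is 8; 7 < 8, so no feasible schedule stays within the cap.

no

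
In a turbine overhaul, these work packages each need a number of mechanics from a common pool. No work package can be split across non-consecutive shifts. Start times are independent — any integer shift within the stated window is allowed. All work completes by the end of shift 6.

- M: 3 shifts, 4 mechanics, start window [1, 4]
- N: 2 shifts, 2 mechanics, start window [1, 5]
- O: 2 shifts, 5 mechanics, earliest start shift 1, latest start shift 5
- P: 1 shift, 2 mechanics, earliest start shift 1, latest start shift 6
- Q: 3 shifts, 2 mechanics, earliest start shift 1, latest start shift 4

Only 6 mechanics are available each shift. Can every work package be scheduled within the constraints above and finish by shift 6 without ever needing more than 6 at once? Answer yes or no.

The minimum achievable peak is 7; 6 < 7, so no feasible schedule stays within the cap.

no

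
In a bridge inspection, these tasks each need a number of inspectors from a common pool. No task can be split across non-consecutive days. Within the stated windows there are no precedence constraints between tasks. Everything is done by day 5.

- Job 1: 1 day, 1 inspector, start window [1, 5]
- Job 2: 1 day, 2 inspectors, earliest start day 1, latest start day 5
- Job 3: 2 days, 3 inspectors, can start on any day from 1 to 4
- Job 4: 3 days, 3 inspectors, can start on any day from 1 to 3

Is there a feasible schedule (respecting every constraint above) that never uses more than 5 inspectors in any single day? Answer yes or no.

yes

Schedule Job 1@1, Job 2@2, Job 3@1, Job 4@3: d1:4  d2:5  d3:3  d4:3  d5:3 — peak 5 ≤ 5.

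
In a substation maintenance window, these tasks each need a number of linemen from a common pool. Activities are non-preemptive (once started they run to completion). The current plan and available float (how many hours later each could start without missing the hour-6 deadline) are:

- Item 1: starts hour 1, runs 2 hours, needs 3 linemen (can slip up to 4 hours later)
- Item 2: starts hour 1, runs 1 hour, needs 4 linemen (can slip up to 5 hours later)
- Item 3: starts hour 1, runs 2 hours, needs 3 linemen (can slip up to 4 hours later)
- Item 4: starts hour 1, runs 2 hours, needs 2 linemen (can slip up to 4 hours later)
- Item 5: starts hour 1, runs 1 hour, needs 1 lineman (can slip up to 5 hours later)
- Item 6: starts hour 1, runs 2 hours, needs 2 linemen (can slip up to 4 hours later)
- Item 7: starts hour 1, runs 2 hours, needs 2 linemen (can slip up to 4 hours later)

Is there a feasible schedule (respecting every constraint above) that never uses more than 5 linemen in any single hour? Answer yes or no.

The minimum achievable peak is 6; 5 < 6, so no feasible schedule stays within the cap.

no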